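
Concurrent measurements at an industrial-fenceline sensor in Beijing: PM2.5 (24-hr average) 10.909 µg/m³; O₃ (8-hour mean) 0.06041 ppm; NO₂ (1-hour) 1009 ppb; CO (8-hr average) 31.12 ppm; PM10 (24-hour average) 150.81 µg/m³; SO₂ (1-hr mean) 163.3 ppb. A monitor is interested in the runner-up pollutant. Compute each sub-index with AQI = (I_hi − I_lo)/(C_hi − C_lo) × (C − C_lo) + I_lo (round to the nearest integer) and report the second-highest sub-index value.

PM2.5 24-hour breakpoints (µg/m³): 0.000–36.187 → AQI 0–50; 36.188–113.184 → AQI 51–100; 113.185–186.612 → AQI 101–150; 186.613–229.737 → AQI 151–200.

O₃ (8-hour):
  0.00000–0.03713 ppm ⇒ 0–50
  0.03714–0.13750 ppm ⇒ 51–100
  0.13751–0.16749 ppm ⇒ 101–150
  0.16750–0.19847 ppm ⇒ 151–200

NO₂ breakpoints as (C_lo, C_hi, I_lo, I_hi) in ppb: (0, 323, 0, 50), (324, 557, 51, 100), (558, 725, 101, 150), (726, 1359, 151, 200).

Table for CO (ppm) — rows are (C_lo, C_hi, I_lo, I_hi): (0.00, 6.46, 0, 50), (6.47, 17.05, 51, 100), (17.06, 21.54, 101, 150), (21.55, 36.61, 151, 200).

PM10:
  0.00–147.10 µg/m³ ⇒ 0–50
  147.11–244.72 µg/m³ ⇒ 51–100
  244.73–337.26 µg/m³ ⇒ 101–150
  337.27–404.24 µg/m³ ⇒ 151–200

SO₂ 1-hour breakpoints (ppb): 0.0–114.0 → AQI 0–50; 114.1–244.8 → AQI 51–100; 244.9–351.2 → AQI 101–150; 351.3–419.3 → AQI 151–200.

173

PM2.5: 10.909 lies in 0.000–36.187, so I_lo=0, I_hi=50, C_lo=0.000, C_hi=36.187.
(50−0)/(36.187−0.000) × (10.909−0.000) + 0 = 50/36.187 × 10.909 + 0 ≈ 15.07 → 15.
O₃: 0.06041 lies in 0.03714–0.13750, so I_lo=51, I_hi=100, C_lo=0.03714, C_hi=0.13750.
(100−51)/(0.13750−0.03714) × (0.06041−0.03714) + 51 = 49/0.10036 × 0.02327 + 51 ≈ 62.36 → 62.
NO₂ 1009: bracket 726–1359 → index 151–200; slope 49/633, offset 283.
AQI = 151 + 49/633·283 ≈ 172.91 ⇒ 173.
CO: row 21.55–36.61 (AQI 151–200). (200−151)·(31.12−21.55)/(36.61−21.55) + 151 = 49·9.57/15.06 + 151 ≈ 182.14 → 182.
PM10: row 147.11–244.72 (AQI 51–100). (100−51)·(150.81−147.11)/(244.72−147.11) + 51 = 49·3.70/97.61 + 51 ≈ 52.86 → 53.
SO₂: row 114.1–244.8 (AQI 51–100). (100−51)·(163.3−114.1)/(244.8−114.1) + 51 = 49·49.2/130.7 + 51 ≈ 69.45 → 69.
Sub-indices: PM2.5→15, O₃→62, NO₂→173, CO→182, PM10→53, SO₂→69. Ranked high→low: 182, 173, 69, 62, 53, 15. Second-highest sub-index = 173.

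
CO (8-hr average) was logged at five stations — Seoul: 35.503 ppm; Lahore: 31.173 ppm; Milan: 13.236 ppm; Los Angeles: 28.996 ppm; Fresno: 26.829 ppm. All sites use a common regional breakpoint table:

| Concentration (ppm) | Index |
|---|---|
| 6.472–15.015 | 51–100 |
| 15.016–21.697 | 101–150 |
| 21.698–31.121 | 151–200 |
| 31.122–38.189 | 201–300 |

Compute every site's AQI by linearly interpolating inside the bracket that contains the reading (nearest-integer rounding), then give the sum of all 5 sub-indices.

Seoul: 35.503 ∈ [31.122, 38.189] ↔ index [201, 300].
201 + (35.503−31.122)·(300−201)/(38.189−31.122) = 201 + 4.381·99/7.067 ≈ 262.37, so AQI = 262.
Lahore: 31.173 lies in 31.122–38.189, so I_lo=201, I_hi=300, C_lo=31.122, C_hi=38.189.
(300−201)/(38.189−31.122) × (31.173−31.122) + 201 = 99/7.067 × 0.051 + 201 ≈ 201.71 → 202.
Milan: 13.236 lies in 6.472–15.015, so I_lo=51, I_hi=100, C_lo=6.472, C_hi=15.015.
(100−51)/(15.015−6.472) × (13.236−6.472) + 51 = 49/8.543 × 6.764 + 51 ≈ 89.80 → 90.
Los Angeles: row 21.698–31.121 (AQI 151–200). (200−151)·(28.996−21.698)/(31.121−21.698) + 151 = 49·7.298/9.423 + 151 ≈ 188.95 → 189.
Fresno 26.829: bracket 21.698–31.121 → index 151–200; slope 49/9.423, offset 5.131.
AQI = 151 + 49/9.423·5.131 ≈ 177.68 ⇒ 178.
AQIs: Seoul=262, Lahore=202, Milan=90, Los Angeles=189, Fresno=178. Sum = 262 + 202 + 90 + 189 + 178 = 921.

921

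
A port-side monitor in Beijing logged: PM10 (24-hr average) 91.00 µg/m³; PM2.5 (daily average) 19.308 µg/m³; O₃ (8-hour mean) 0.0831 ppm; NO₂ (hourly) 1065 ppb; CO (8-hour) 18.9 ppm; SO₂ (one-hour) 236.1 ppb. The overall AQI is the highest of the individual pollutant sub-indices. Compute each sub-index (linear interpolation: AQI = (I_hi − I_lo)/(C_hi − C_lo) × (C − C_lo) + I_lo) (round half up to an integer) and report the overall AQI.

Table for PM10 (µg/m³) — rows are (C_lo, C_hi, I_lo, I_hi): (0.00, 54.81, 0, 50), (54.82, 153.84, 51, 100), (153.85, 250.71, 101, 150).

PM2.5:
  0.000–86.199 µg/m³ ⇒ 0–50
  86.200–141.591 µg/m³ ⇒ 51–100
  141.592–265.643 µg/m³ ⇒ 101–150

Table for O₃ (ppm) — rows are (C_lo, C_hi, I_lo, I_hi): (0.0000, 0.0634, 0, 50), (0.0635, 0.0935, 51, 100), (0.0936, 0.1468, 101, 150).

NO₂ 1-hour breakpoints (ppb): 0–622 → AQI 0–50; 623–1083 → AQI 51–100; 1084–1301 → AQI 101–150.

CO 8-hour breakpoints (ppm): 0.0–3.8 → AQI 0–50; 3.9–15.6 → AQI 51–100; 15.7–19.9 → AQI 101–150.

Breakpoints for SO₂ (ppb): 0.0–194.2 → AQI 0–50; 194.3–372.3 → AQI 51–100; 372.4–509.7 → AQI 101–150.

138

PM10: 91.00 ∈ [54.82, 153.84] ↔ index [51, 100].
51 + (91.00−54.82)·(100−51)/(153.84−54.82) = 51 + 36.18·49/99.02 ≈ 68.90, so AQI = 69.
PM2.5: row 0.000–86.199 (AQI 0–50). (50−0)·(19.308−0.000)/(86.199−0.000) + 0 = 50·19.308/86.199 + 0 ≈ 11.20 → 11.
O₃: 0.0831 lies in 0.0635–0.0935, so I_lo=51, I_hi=100, C_lo=0.0635, C_hi=0.0935.
(100−51)/(0.0935−0.0635) × (0.0831−0.0635) + 51 = 49/0.0300 × 0.0196 + 51 ≈ 83.01 → 83.
NO₂: row 623–1083 (AQI 51–100). (100−51)·(1065−623)/(1083−623) + 51 = 49·442/460 + 51 ≈ 98.08 → 98.
CO: 18.9 lies in 15.7–19.9, so I_lo=101, I_hi=150, C_lo=15.7, C_hi=19.9.
(150−101)/(19.9−15.7) × (18.9−15.7) + 101 = 49/4.2 × 3.2 + 101 ≈ 138.33 → 138.
SO₂ 236.1: bracket 194.3–372.3 → index 51–100; slope 49/178.0, offset 41.8.
AQI = 51 + 49/178.0·41.8 ≈ 62.51 ⇒ 63.
Sub-indices: PM10→69, PM2.5→11, O₃→83, NO₂→98, CO→138, SO₂→63. Overall AQI = max = 138; dominant pollutant is CO.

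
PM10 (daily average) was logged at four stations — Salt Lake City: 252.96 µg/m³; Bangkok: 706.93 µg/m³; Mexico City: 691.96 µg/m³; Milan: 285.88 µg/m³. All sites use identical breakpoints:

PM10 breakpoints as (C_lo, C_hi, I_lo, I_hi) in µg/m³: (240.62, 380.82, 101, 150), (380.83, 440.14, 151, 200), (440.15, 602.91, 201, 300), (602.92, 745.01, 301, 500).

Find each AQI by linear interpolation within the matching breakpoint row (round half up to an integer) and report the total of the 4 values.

Salt Lake City: row 240.62–380.82 (AQI 101–150). (150−101)·(252.96−240.62)/(380.82−240.62) + 101 = 49·12.34/140.20 + 101 ≈ 105.31 → 105.
Bangkok 706.93: bracket 602.92–745.01 → index 301–500; slope 199/142.09, offset 104.01.
AQI = 301 + 199/142.09·104.01 ≈ 446.67 ⇒ 447.
Mexico City 691.96: bracket 602.92–745.01 → index 301–500; slope 199/142.09, offset 89.04.
AQI = 301 + 199/142.09·89.04 ≈ 425.70 ⇒ 426.
Milan: row 240.62–380.82 (AQI 101–150). (150−101)·(285.88−240.62)/(380.82−240.62) + 101 = 49·45.26/140.20 + 101 ≈ 116.82 → 117.
AQIs: Salt Lake City=105, Bangkok=447, Mexico City=426, Milan=117. Sum = 105 + 447 + 426 + 117 = 1095.

1095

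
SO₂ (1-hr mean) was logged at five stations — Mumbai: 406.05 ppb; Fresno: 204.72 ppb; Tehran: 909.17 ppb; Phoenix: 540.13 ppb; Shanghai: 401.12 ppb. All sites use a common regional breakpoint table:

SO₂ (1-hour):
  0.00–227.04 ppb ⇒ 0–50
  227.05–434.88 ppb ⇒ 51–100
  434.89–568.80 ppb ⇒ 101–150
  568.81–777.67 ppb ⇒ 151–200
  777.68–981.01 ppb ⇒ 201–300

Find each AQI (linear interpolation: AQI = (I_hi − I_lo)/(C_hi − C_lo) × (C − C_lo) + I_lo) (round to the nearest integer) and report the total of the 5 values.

Mumbai 406.05: bracket 227.05–434.88 → index 51–100; slope 49/207.83, offset 179.00.
AQI = 51 + 49/207.83·179.00 ≈ 93.20 ⇒ 93.
Fresno: 204.72 lies in 0.00–227.04, so I_lo=0, I_hi=50, C_lo=0.00, C_hi=227.04.
(50−0)/(227.04−0.00) × (204.72−0.00) + 0 = 50/227.04 × 204.72 + 0 ≈ 45.08 → 45.
Tehran: 909.17 ∈ [777.68, 981.01] ↔ index [201, 300].
201 + (909.17−777.68)·(300−201)/(981.01−777.68) = 201 + 131.49·99/203.33 ≈ 265.02, so AQI = 265.
Phoenix: 540.13 ∈ [434.89, 568.80] ↔ index [101, 150].
101 + (540.13−434.89)·(150−101)/(568.80−434.89) = 101 + 105.24·49/133.91 ≈ 139.51, so AQI = 140.
Shanghai: 401.12 lies in 227.05–434.88, so I_lo=51, I_hi=100, C_lo=227.05, C_hi=434.88.
(100−51)/(434.88−227.05) × (401.12−227.05) + 51 = 49/207.83 × 174.07 + 51 ≈ 92.04 → 92.
AQIs: Mumbai=93, Fresno=45, Tehran=265, Phoenix=140, Shanghai=92. Sum = 93 + 45 + 265 + 140 + 92 = 635.

635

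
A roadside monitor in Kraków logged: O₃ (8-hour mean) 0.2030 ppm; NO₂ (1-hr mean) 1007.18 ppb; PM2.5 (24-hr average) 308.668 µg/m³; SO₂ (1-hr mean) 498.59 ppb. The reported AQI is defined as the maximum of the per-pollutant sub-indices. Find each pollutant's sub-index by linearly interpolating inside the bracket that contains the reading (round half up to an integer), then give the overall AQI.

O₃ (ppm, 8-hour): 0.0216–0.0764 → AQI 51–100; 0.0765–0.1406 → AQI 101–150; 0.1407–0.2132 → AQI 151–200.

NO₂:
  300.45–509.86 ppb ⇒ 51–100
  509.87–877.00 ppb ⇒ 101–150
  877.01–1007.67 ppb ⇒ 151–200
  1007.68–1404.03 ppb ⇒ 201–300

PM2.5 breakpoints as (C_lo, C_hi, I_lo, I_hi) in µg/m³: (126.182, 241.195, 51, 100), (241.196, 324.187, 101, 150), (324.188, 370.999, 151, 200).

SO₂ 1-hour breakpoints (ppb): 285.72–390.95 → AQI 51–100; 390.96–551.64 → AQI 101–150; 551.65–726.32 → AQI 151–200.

O₃: 0.2030 ∈ [0.1407, 0.2132] ↔ index [151, 200].
151 + (0.2030−0.1407)·(200−151)/(0.2132−0.1407) = 151 + 0.0623·49/0.0725 ≈ 193.11, so AQI = 193.
NO₂: 1007.18 lies in 877.01–1007.67, so I_lo=151, I_hi=200, C_lo=877.01, C_hi=1007.67.
(200−151)/(1007.67−877.01) × (1007.18−877.01) + 151 = 49/130.66 × 130.17 + 151 ≈ 199.82 → 200.
PM2.5: row 241.196–324.187 (AQI 101–150). (150−101)·(308.668−241.196)/(324.187−241.196) + 101 = 49·67.472/82.991 + 101 ≈ 140.84 → 141.
SO₂ 498.59: bracket 390.96–551.64 → index 101–150; slope 49/160.68, offset 107.63.
AQI = 101 + 49/160.68·107.63 ≈ 133.82 ⇒ 134.
Sub-indices: O₃→193, NO₂→200, PM2.5→141, SO₂→134. Overall AQI = max = 200; dominant pollutant is NO₂.

200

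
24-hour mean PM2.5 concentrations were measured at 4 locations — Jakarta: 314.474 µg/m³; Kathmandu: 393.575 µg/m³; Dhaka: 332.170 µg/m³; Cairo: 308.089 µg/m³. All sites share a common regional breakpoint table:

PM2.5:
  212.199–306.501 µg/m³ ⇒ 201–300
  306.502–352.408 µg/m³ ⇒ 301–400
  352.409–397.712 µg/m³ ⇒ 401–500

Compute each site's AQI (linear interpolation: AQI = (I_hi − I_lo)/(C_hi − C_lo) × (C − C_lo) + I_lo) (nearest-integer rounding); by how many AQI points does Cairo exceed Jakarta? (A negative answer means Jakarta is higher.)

-14

Jakarta: row 306.502–352.408 (AQI 301–400). (400−301)·(314.474−306.502)/(352.408−306.502) + 301 = 99·7.972/45.906 + 301 ≈ 318.19 → 318.
Kathmandu 393.575: bracket 352.409–397.712 → index 401–500; slope 99/45.303, offset 41.166.
AQI = 401 + 99/45.303·41.166 ≈ 490.96 ⇒ 491.
Dhaka: 332.170 lies in 306.502–352.408, so I_lo=301, I_hi=400, C_lo=306.502, C_hi=352.408.
(400−301)/(352.408−306.502) × (332.170−306.502) + 301 = 99/45.906 × 25.668 + 301 ≈ 356.36 → 356.
Cairo: row 306.502–352.408 (AQI 301–400). (400−301)·(308.089−306.502)/(352.408−306.502) + 301 = 99·1.587/45.906 + 301 ≈ 304.42 → 304.
AQIs: Jakarta=318, Kathmandu=491, Dhaka=356, Cairo=304. Cairo (304) − Jakarta (318) = -14.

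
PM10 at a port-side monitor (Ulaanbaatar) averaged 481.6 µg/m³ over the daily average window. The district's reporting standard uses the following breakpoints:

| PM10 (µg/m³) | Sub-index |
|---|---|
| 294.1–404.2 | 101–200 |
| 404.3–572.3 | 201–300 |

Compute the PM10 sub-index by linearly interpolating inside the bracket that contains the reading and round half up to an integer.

PM10: 481.6 ∈ [404.3, 572.3] ↔ index [201, 300].
201 + (481.6−404.3)·(300−201)/(572.3−404.3) = 201 + 77.3·99/168.0 ≈ 246.55, so AQI = 247.

247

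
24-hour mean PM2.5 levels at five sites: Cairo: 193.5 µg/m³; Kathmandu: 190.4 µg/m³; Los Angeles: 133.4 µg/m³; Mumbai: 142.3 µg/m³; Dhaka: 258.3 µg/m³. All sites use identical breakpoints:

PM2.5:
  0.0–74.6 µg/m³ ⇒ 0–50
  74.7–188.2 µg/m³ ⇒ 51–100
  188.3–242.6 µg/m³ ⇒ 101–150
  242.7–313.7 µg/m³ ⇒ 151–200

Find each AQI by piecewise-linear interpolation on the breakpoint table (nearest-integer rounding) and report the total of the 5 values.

Cairo: 193.5 ∈ [188.3, 242.6] ↔ index [101, 150].
101 + (193.5−188.3)·(150−101)/(242.6−188.3) = 101 + 5.2·49/54.3 ≈ 105.69, so AQI = 106.
Kathmandu: 190.4 lies in 188.3–242.6, so I_lo=101, I_hi=150, C_lo=188.3, C_hi=242.6.
(150−101)/(242.6−188.3) × (190.4−188.3) + 101 = 49/54.3 × 2.1 + 101 ≈ 102.90 → 103.
Los Angeles: row 74.7–188.2 (AQI 51–100). (100−51)·(133.4−74.7)/(188.2−74.7) + 51 = 49·58.7/113.5 + 51 ≈ 76.34 → 76.
Mumbai 142.3: bracket 74.7–188.2 → index 51–100; slope 49/113.5, offset 67.6.
AQI = 51 + 49/113.5·67.6 ≈ 80.18 ⇒ 80.
Dhaka: 258.3 lies in 242.7–313.7, so I_lo=151, I_hi=200, C_lo=242.7, C_hi=313.7.
(200−151)/(313.7−242.7) × (258.3−242.7) + 151 = 49/71.0 × 15.6 + 151 ≈ 161.77 → 162.
AQIs: Cairo=106, Kathmandu=103, Los Angeles=76, Mumbai=80, Dhaka=162. Sum = 106 + 103 + 76 + 80 + 162 = 527.

527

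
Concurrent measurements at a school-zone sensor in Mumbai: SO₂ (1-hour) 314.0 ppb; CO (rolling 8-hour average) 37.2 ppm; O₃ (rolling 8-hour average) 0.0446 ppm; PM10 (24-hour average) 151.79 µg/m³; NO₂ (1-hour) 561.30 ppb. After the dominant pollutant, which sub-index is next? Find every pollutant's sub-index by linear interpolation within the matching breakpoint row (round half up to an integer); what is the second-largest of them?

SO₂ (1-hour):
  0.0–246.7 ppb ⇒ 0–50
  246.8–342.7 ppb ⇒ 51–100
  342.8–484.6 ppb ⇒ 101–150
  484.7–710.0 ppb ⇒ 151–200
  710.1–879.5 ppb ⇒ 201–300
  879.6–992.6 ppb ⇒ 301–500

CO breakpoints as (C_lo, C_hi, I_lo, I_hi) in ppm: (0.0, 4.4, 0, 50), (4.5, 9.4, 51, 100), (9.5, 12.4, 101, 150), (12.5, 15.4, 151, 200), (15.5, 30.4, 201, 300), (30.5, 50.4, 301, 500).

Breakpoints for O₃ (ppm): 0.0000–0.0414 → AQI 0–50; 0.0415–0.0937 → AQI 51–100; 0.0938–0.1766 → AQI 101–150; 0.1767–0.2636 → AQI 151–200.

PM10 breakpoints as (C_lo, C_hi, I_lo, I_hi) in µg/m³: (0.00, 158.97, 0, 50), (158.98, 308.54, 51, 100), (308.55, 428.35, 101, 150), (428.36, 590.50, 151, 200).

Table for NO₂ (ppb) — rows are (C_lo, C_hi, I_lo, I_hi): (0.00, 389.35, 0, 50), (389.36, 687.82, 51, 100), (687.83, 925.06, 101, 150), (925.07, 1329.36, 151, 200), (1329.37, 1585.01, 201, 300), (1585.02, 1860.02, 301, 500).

SO₂ 314.0: bracket 246.8–342.7 → index 51–100; slope 49/95.9, offset 67.2.
AQI = 51 + 49/95.9·67.2 ≈ 85.34 ⇒ 85.
CO: 37.2 ∈ [30.5, 50.4] ↔ index [301, 500].
301 + (37.2−30.5)·(500−301)/(50.4−30.5) = 301 + 6.7·199/19.9 ≈ 368.00, so AQI = 368.
O₃: 0.0446 ∈ [0.0415, 0.0937] ↔ index [51, 100].
51 + (0.0446−0.0415)·(100−51)/(0.0937−0.0415) = 51 + 0.0031·49/0.0522 ≈ 53.91, so AQI = 54.
PM10: 151.79 lies in 0.00–158.97, so I_lo=0, I_hi=50, C_lo=0.00, C_hi=158.97.
(50−0)/(158.97−0.00) × (151.79−0.00) + 0 = 50/158.97 × 151.79 + 0 ≈ 47.74 → 48.
NO₂: 561.30 lies in 389.36–687.82, so I_lo=51, I_hi=100, C_lo=389.36, C_hi=687.82.
(100−51)/(687.82−389.36) × (561.30−389.36) + 51 = 49/298.46 × 171.94 + 51 ≈ 79.23 → 79.
Sub-indices: SO₂→85, CO→368, O₃→54, PM10→48, NO₂→79. Ranked high→low: 368, 85, 79, 54, 48. Second-highest sub-index = 85.

85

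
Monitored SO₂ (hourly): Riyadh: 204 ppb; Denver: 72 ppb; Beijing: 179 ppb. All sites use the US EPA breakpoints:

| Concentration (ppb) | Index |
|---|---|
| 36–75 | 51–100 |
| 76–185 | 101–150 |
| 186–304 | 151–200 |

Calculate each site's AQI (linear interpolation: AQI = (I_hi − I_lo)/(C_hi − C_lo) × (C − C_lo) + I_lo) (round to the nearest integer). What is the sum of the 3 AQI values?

401

Riyadh 204: bracket 186–304 → index 151–200; slope 49/118, offset 18.
AQI = 151 + 49/118·18 ≈ 158.47 ⇒ 158.
Denver: row 36–75 (AQI 51–100). (100−51)·(72−36)/(75−36) + 51 = 49·36/39 + 51 ≈ 96.23 → 96.
Beijing: 179 ∈ [76, 185] ↔ index [101, 150].
101 + (179−76)·(150−101)/(185−76) = 101 + 103·49/109 ≈ 147.30, so AQI = 147.
AQIs: Riyadh=158, Denver=96, Beijing=147. Sum = 158 + 96 + 147 = 401.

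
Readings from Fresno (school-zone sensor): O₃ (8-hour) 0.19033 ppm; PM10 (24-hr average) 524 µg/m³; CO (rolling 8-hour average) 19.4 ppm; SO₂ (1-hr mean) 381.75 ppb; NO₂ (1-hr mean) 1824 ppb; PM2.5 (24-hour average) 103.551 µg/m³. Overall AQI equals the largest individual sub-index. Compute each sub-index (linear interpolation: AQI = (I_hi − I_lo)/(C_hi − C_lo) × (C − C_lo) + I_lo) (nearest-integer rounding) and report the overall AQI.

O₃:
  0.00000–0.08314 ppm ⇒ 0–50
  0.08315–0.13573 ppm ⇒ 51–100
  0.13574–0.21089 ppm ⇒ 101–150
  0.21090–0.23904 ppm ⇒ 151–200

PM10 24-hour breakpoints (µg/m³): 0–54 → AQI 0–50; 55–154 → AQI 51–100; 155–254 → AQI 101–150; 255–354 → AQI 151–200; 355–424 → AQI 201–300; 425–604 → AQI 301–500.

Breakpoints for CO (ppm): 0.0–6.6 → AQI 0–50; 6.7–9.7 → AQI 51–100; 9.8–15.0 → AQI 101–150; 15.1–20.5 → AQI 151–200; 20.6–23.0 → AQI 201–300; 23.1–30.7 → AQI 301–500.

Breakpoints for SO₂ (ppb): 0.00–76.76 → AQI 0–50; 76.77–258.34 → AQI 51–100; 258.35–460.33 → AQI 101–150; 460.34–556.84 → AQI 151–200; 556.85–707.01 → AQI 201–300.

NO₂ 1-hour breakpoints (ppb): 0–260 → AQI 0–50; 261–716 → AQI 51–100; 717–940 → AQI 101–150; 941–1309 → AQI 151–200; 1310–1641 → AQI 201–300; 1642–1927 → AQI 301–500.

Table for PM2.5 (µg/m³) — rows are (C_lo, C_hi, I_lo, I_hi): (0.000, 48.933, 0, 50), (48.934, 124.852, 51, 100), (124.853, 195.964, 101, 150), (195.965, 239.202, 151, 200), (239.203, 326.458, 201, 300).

428

O₃ 0.19033: bracket 0.13574–0.21089 → index 101–150; slope 49/0.07515, offset 0.05459.
AQI = 101 + 49/0.07515·0.05459 ≈ 136.59 ⇒ 137.
PM10: row 425–604 (AQI 301–500). (500−301)·(524−425)/(604−425) + 301 = 199·99/179 + 301 ≈ 411.06 → 411.
CO: 19.4 lies in 15.1–20.5, so I_lo=151, I_hi=200, C_lo=15.1, C_hi=20.5.
(200−151)/(20.5−15.1) × (19.4−15.1) + 151 = 49/5.4 × 4.3 + 151 ≈ 190.02 → 190.
SO₂: 381.75 lies in 258.35–460.33, so I_lo=101, I_hi=150, C_lo=258.35, C_hi=460.33.
(150−101)/(460.33−258.35) × (381.75−258.35) + 101 = 49/201.98 × 123.40 + 101 ≈ 130.94 → 131.
NO₂: 1824 ∈ [1642, 1927] ↔ index [301, 500].
301 + (1824−1642)·(500−301)/(1927−1642) = 301 + 182·199/285 ≈ 428.08, so AQI = 428.
PM2.5: 103.551 ∈ [48.934, 124.852] ↔ index [51, 100].
51 + (103.551−48.934)·(100−51)/(124.852−48.934) = 51 + 54.617·49/75.918 ≈ 86.25, so AQI = 86.
Sub-indices: O₃→137, PM10→411, CO→190, SO₂→131, NO₂→428, PM2.5→86. Overall AQI = max = 428; dominant pollutant is NO₂.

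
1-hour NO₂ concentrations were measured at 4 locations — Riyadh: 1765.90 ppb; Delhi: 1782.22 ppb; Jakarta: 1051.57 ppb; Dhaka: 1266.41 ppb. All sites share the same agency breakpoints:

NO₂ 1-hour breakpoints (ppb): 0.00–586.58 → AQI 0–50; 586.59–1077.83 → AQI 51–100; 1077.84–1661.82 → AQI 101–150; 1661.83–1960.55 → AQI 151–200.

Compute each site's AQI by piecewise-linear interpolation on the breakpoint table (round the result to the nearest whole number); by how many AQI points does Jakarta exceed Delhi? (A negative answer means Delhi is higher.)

Riyadh: row 1661.83–1960.55 (AQI 151–200). (200−151)·(1765.90−1661.83)/(1960.55−1661.83) + 151 = 49·104.07/298.72 + 151 ≈ 168.07 → 168.
Delhi: row 1661.83–1960.55 (AQI 151–200). (200−151)·(1782.22−1661.83)/(1960.55−1661.83) + 151 = 49·120.39/298.72 + 151 ≈ 170.75 → 171.
Jakarta: 1051.57 ∈ [586.59, 1077.83] ↔ index [51, 100].
51 + (1051.57−586.59)·(100−51)/(1077.83−586.59) = 51 + 464.98·49/491.24 ≈ 97.38, so AQI = 97.
Dhaka: 1266.41 ∈ [1077.84, 1661.82] ↔ index [101, 150].
101 + (1266.41−1077.84)·(150−101)/(1661.82−1077.84) = 101 + 188.57·49/583.98 ≈ 116.82, so AQI = 117.
AQIs: Riyadh=168, Delhi=171, Jakarta=97, Dhaka=117. Jakarta (97) − Delhi (171) = -74.

-74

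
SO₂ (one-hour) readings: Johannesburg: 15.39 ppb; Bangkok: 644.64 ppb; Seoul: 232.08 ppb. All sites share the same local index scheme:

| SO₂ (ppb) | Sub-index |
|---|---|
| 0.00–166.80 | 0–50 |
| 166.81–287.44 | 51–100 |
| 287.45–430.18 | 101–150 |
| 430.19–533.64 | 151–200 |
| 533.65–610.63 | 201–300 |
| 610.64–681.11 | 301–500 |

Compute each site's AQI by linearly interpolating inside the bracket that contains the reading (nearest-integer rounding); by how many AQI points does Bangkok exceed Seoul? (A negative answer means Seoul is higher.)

319

Johannesburg 15.39: bracket 0.00–166.80 → index 0–50; slope 50/166.80, offset 15.39.
AQI = 0 + 50/166.80·15.39 ≈ 4.61 ⇒ 5.
Bangkok: 644.64 lies in 610.64–681.11, so I_lo=301, I_hi=500, C_lo=610.64, C_hi=681.11.
(500−301)/(681.11−610.64) × (644.64−610.64) + 301 = 199/70.47 × 34.00 + 301 ≈ 397.01 → 397.
Seoul 232.08: bracket 166.81–287.44 → index 51–100; slope 49/120.63, offset 65.27.
AQI = 51 + 49/120.63·65.27 ≈ 77.51 ⇒ 78.
AQIs: Johannesburg=5, Bangkok=397, Seoul=78. Bangkok (397) − Seoul (78) = 319.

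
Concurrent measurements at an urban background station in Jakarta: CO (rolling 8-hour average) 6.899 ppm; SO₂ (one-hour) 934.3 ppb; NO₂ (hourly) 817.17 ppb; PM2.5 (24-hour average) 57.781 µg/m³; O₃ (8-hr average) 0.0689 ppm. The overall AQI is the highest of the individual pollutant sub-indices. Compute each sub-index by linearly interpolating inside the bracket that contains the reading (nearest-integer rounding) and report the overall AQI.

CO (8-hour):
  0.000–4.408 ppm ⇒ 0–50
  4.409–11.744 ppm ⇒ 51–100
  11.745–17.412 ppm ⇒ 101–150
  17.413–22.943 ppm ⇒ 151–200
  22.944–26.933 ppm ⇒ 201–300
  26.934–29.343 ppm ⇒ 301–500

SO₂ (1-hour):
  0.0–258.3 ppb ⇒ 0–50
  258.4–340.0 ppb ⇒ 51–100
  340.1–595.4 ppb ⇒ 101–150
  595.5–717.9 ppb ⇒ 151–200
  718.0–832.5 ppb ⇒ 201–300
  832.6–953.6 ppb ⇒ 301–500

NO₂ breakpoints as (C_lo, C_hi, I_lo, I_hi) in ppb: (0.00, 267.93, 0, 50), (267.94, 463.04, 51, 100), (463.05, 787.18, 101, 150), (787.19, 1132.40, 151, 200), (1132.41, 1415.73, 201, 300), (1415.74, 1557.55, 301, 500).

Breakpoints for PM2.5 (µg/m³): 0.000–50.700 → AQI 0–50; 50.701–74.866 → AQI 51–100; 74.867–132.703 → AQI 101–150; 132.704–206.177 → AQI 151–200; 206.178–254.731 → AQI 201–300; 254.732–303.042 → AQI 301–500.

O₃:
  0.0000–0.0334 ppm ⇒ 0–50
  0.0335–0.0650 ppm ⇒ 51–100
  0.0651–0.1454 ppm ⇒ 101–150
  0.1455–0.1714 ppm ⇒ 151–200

CO: row 4.409–11.744 (AQI 51–100). (100−51)·(6.899−4.409)/(11.744−4.409) + 51 = 49·2.490/7.335 + 51 ≈ 67.63 → 68.
SO₂ 934.3: bracket 832.6–953.6 → index 301–500; slope 199/121.0, offset 101.7.
AQI = 301 + 199/121.0·101.7 ≈ 468.26 ⇒ 468.
NO₂: row 787.19–1132.40 (AQI 151–200). (200−151)·(817.17−787.19)/(1132.40−787.19) + 151 = 49·29.98/345.21 + 151 ≈ 155.26 → 155.
PM2.5: row 50.701–74.866 (AQI 51–100). (100−51)·(57.781−50.701)/(74.866−50.701) + 51 = 49·7.080/24.165 + 51 ≈ 65.36 → 65.
O₃: 0.0689 lies in 0.0651–0.1454, so I_lo=101, I_hi=150, C_lo=0.0651, C_hi=0.1454.
(150−101)/(0.1454−0.0651) × (0.0689−0.0651) + 101 = 49/0.0803 × 0.0038 + 101 ≈ 103.32 → 103.
Sub-indices: CO→68, SO₂→468, NO₂→155, PM2.5→65, O₃→103. Overall AQI = max = 468; dominant pollutant is SO₂.

468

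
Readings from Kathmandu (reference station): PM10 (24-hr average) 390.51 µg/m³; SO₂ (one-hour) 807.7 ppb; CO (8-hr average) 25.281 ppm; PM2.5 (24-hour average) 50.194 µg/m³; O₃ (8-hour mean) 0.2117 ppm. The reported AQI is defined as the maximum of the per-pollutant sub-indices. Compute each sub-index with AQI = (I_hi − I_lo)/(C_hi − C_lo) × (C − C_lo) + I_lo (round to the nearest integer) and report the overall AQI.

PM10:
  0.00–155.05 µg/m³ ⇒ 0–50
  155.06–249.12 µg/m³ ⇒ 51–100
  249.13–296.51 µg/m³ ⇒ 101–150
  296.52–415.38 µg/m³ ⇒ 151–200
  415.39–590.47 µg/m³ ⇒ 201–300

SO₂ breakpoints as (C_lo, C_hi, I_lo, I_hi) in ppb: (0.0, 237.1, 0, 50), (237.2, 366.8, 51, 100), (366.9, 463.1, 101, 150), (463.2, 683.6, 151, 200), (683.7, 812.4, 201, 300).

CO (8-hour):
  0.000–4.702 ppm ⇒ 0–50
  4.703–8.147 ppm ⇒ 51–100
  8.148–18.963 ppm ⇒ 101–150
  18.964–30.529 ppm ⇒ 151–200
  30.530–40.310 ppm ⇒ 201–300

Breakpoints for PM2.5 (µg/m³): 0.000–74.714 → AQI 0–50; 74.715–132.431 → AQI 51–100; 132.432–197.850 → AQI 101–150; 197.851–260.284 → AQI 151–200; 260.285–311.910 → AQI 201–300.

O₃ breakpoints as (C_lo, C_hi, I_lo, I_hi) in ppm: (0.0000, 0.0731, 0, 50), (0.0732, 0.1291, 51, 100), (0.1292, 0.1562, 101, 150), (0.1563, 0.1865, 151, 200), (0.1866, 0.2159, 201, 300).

PM10: 390.51 ∈ [296.52, 415.38] ↔ index [151, 200].
151 + (390.51−296.52)·(200−151)/(415.38−296.52) = 151 + 93.99·49/118.86 ≈ 189.75, so AQI = 190.
SO₂: 807.7 ∈ [683.7, 812.4] ↔ index [201, 300].
201 + (807.7−683.7)·(300−201)/(812.4−683.7) = 201 + 124.0·99/128.7 ≈ 296.38, so AQI = 296.
CO: 25.281 lies in 18.964–30.529, so I_lo=151, I_hi=200, C_lo=18.964, C_hi=30.529.
(200−151)/(30.529−18.964) × (25.281−18.964) + 151 = 49/11.565 × 6.317 + 151 ≈ 177.76 → 178.
PM2.5: 50.194 lies in 0.000–74.714, so I_lo=0, I_hi=50, C_lo=0.000, C_hi=74.714.
(50−0)/(74.714−0.000) × (50.194−0.000) + 0 = 50/74.714 × 50.194 + 0 ≈ 33.59 → 34.
O₃: 0.2117 ∈ [0.1866, 0.2159] ↔ index [201, 300].
201 + (0.2117−0.1866)·(300−201)/(0.2159−0.1866) = 201 + 0.0251·99/0.0293 ≈ 285.81, so AQI = 286.
Sub-indices: PM10→190, SO₂→296, CO→178, PM2.5→34, O₃→286. Overall AQI = max = 296; dominant pollutant is SO₂.
AQI 296: Very Unhealthy.

296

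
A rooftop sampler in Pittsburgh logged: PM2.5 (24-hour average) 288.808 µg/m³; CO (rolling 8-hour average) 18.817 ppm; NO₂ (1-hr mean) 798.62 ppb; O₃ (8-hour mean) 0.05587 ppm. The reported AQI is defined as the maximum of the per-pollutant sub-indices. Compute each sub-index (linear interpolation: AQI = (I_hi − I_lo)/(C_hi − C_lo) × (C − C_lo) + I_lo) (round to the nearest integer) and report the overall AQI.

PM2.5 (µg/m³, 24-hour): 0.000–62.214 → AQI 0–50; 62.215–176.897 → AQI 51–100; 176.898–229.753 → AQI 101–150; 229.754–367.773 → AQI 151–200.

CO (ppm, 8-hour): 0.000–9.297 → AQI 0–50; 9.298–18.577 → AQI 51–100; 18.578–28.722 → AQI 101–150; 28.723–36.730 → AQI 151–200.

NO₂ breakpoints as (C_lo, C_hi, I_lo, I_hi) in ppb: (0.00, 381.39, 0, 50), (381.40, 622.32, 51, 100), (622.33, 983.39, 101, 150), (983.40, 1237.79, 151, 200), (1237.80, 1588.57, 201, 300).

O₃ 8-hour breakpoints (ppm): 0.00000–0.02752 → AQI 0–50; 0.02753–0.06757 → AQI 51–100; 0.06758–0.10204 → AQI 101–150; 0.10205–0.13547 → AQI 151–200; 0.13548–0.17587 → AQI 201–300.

172

PM2.5: 288.808 lies in 229.754–367.773, so I_lo=151, I_hi=200, C_lo=229.754, C_hi=367.773.
(200−151)/(367.773−229.754) × (288.808−229.754) + 151 = 49/138.019 × 59.054 + 151 ≈ 171.97 → 172.
CO: 18.817 ∈ [18.578, 28.722] ↔ index [101, 150].
101 + (18.817−18.578)·(150−101)/(28.722−18.578) = 101 + 0.239·49/10.144 ≈ 102.15, so AQI = 102.
NO₂: 798.62 lies in 622.33–983.39, so I_lo=101, I_hi=150, C_lo=622.33, C_hi=983.39.
(150−101)/(983.39−622.33) × (798.62−622.33) + 101 = 49/361.06 × 176.29 + 101 ≈ 124.92 → 125.
O₃: 0.05587 lies in 0.02753–0.06757, so I_lo=51, I_hi=100, C_lo=0.02753, C_hi=0.06757.
(100−51)/(0.06757−0.02753) × (0.05587−0.02753) + 51 = 49/0.04004 × 0.02834 + 51 ≈ 85.68 → 86.
Sub-indices: PM2.5→172, CO→102, NO₂→125, O₃→86. Overall AQI = max = 172; dominant pollutant is PM2.5.
AQI 172: Unhealthy.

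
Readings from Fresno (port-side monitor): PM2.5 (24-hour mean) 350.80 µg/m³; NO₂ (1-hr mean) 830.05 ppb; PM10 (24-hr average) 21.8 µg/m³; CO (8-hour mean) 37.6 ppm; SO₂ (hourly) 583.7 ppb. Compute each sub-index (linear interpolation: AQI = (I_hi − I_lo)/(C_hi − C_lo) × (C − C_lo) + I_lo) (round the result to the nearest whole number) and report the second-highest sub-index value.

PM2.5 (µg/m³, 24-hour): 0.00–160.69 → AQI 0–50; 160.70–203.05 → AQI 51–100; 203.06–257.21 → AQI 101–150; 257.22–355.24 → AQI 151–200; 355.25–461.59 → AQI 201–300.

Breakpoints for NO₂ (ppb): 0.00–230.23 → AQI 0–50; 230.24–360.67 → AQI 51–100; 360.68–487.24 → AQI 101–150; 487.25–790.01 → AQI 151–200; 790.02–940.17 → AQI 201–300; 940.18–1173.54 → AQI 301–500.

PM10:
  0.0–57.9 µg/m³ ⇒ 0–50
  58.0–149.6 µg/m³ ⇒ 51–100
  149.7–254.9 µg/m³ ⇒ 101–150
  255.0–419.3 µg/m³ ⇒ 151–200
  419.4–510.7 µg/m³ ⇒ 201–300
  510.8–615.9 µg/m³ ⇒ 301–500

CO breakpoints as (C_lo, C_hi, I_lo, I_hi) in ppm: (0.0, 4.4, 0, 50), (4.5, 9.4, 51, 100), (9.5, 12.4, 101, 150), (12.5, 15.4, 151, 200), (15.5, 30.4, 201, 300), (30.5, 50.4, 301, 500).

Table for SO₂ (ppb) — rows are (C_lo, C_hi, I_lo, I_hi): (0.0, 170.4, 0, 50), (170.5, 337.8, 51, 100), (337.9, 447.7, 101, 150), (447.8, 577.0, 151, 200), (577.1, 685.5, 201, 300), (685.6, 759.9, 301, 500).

227

PM2.5 350.80: bracket 257.22–355.24 → index 151–200; slope 49/98.02, offset 93.58.
AQI = 151 + 49/98.02·93.58 ≈ 197.78 ⇒ 198.
NO₂ 830.05: bracket 790.02–940.17 → index 201–300; slope 99/150.15, offset 40.03.
AQI = 201 + 99/150.15·40.03 ≈ 227.39 ⇒ 227.
PM10 21.8: bracket 0.0–57.9 → index 0–50; slope 50/57.9, offset 21.8.
AQI = 0 + 50/57.9·21.8 ≈ 18.83 ⇒ 19.
CO: row 30.5–50.4 (AQI 301–500). (500−301)·(37.6−30.5)/(50.4−30.5) + 301 = 199·7.1/19.9 + 301 ≈ 372.00 → 372.
SO₂: row 577.1–685.5 (AQI 201–300). (300−201)·(583.7−577.1)/(685.5−577.1) + 201 = 99·6.6/108.4 + 201 ≈ 207.03 → 207.
Sub-indices: PM2.5→198, NO₂→227, PM10→19, CO→372, SO₂→207. Ranked high→low: 372, 227, 207, 198, 19. Second-highest sub-index = 227.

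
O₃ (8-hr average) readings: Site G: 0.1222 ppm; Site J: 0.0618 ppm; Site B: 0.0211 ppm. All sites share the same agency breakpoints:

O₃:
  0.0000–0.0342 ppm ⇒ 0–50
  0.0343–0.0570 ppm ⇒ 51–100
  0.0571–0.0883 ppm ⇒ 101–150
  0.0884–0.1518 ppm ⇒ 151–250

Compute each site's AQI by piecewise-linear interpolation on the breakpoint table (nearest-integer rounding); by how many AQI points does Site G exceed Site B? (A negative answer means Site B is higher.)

173

Site G 0.1222: bracket 0.0884–0.1518 → index 151–250; slope 99/0.0634, offset 0.0338.
AQI = 151 + 99/0.0634·0.0338 ≈ 203.78 ⇒ 204.
Site J: row 0.0571–0.0883 (AQI 101–150). (150−101)·(0.0618−0.0571)/(0.0883−0.0571) + 101 = 49·0.0047/0.0312 + 101 ≈ 108.38 → 108.
Site B: row 0.0000–0.0342 (AQI 0–50). (50−0)·(0.0211−0.0000)/(0.0342−0.0000) + 0 = 50·0.0211/0.0342 + 0 ≈ 30.85 → 31.
AQIs: Site G=204, Site J=108, Site B=31. Site G (204) − Site B (31) = 173.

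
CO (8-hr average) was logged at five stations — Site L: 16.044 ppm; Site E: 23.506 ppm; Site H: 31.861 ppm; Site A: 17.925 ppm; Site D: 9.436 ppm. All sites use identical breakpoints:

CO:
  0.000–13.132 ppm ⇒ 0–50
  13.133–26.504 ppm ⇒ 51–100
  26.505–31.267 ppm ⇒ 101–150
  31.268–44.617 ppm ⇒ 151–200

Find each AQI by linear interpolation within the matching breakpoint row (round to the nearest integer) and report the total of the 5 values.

409

Site L: row 13.133–26.504 (AQI 51–100). (100−51)·(16.044−13.133)/(26.504−13.133) + 51 = 49·2.911/13.371 + 51 ≈ 61.67 → 62.
Site E: 23.506 ∈ [13.133, 26.504] ↔ index [51, 100].
51 + (23.506−13.133)·(100−51)/(26.504−13.133) = 51 + 10.373·49/13.371 ≈ 89.01, so AQI = 89.
Site H: row 31.268–44.617 (AQI 151–200). (200−151)·(31.861−31.268)/(44.617−31.268) + 151 = 49·0.593/13.349 + 151 ≈ 153.18 → 153.
Site A: 17.925 lies in 13.133–26.504, so I_lo=51, I_hi=100, C_lo=13.133, C_hi=26.504.
(100−51)/(26.504−13.133) × (17.925−13.133) + 51 = 49/13.371 × 4.792 + 51 ≈ 68.56 → 69.
Site D: 9.436 ∈ [0.000, 13.132] ↔ index [0, 50].
0 + (9.436−0.000)·(50−0)/(13.132−0.000) = 0 + 9.436·50/13.132 ≈ 35.93, so AQI = 36.
AQIs: Site L=62, Site E=89, Site H=153, Site A=69, Site D=36. Sum = 62 + 89 + 153 + 69 + 36 = 409.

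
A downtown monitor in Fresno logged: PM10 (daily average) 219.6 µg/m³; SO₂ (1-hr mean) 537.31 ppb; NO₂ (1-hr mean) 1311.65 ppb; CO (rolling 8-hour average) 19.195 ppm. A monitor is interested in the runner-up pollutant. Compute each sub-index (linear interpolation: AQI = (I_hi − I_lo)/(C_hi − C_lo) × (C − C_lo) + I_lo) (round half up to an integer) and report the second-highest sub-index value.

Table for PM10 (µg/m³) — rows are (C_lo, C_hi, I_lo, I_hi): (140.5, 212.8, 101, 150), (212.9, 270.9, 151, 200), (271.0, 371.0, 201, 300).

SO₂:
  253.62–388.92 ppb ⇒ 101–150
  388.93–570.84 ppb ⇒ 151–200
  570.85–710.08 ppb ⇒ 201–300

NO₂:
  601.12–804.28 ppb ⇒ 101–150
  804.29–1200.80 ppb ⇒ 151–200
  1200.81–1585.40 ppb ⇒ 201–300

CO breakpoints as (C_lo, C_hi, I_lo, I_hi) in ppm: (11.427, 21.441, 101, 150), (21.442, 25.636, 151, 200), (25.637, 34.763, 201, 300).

191

PM10 219.6: bracket 212.9–270.9 → index 151–200; slope 49/58.0, offset 6.7.
AQI = 151 + 49/58.0·6.7 ≈ 156.66 ⇒ 157.
SO₂: 537.31 ∈ [388.93, 570.84] ↔ index [151, 200].
151 + (537.31−388.93)·(200−151)/(570.84−388.93) = 151 + 148.38·49/181.91 ≈ 190.97, so AQI = 191.
NO₂: row 1200.81–1585.40 (AQI 201–300). (300−201)·(1311.65−1200.81)/(1585.40−1200.81) + 201 = 99·110.84/384.59 + 201 ≈ 229.53 → 230.
CO 19.195: bracket 11.427–21.441 → index 101–150; slope 49/10.014, offset 7.768.
AQI = 101 + 49/10.014·7.768 ≈ 139.01 ⇒ 139.
Sub-indices: PM10→157, SO₂→191, NO₂→230, CO→139. Ranked high→low: 230, 191, 157, 139. Second-highest sub-index = 191.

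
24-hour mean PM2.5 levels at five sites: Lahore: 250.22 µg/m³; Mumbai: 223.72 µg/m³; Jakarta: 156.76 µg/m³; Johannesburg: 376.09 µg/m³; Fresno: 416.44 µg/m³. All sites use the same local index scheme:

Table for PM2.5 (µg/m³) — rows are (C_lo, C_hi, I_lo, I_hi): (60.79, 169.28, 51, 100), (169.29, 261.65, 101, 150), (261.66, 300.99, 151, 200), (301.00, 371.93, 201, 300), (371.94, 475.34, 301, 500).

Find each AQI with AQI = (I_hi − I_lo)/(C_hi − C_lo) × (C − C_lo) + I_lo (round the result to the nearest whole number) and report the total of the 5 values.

Lahore: 250.22 lies in 169.29–261.65, so I_lo=101, I_hi=150, C_lo=169.29, C_hi=261.65.
(150−101)/(261.65−169.29) × (250.22−169.29) + 101 = 49/92.36 × 80.93 + 101 ≈ 143.94 → 144.
Mumbai: 223.72 lies in 169.29–261.65, so I_lo=101, I_hi=150, C_lo=169.29, C_hi=261.65.
(150−101)/(261.65−169.29) × (223.72−169.29) + 101 = 49/92.36 × 54.43 + 101 ≈ 129.88 → 130.
Jakarta: row 60.79–169.28 (AQI 51–100). (100−51)·(156.76−60.79)/(169.28−60.79) + 51 = 49·95.97/108.49 + 51 ≈ 94.35 → 94.
Johannesburg: 376.09 lies in 371.94–475.34, so I_lo=301, I_hi=500, C_lo=371.94, C_hi=475.34.
(500−301)/(475.34−371.94) × (376.09−371.94) + 301 = 199/103.40 × 4.15 + 301 ≈ 308.99 → 309.
Fresno: 416.44 ∈ [371.94, 475.34] ↔ index [301, 500].
301 + (416.44−371.94)·(500−301)/(475.34−371.94) = 301 + 44.50·199/103.40 ≈ 386.64, so AQI = 387.
AQIs: Lahore=144, Mumbai=130, Jakarta=94, Johannesburg=309, Fresno=387. Sum = 144 + 130 + 94 + 309 + 387 = 1064.

1064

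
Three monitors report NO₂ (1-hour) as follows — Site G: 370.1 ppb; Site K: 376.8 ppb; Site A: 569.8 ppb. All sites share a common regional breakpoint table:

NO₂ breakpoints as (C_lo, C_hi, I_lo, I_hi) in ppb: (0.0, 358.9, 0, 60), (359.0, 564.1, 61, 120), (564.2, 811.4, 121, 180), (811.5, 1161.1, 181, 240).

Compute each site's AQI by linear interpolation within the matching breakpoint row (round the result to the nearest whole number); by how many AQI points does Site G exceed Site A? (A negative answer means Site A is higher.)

-58

Site G: row 359.0–564.1 (AQI 61–120). (120−61)·(370.1−359.0)/(564.1−359.0) + 61 = 59·11.1/205.1 + 61 ≈ 64.19 → 64.
Site K: row 359.0–564.1 (AQI 61–120). (120−61)·(376.8−359.0)/(564.1−359.0) + 61 = 59·17.8/205.1 + 61 ≈ 66.12 → 66.
Site A: 569.8 ∈ [564.2, 811.4] ↔ index [121, 180].
121 + (569.8−564.2)·(180−121)/(811.4−564.2) = 121 + 5.6·59/247.2 ≈ 122.34, so AQI = 122.
AQIs: Site G=64, Site K=66, Site A=122. Site G (64) − Site A (122) = -58.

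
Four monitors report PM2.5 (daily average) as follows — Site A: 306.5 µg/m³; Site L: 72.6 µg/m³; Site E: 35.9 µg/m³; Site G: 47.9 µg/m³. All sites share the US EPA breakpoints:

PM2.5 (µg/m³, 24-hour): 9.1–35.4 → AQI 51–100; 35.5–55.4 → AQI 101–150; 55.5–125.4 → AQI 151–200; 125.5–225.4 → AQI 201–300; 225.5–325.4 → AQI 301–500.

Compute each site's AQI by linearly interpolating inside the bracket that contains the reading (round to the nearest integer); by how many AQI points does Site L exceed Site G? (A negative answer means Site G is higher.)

Site A 306.5: bracket 225.5–325.4 → index 301–500; slope 199/99.9, offset 81.0.
AQI = 301 + 199/99.9·81.0 ≈ 462.35 ⇒ 462.
Site L: row 55.5–125.4 (AQI 151–200). (200−151)·(72.6−55.5)/(125.4−55.5) + 151 = 49·17.1/69.9 + 151 ≈ 162.99 → 163.
Site E 35.9: bracket 35.5–55.4 → index 101–150; slope 49/19.9, offset 0.4.
AQI = 101 + 49/19.9·0.4 ≈ 101.98 ⇒ 102.
Site G: 47.9 lies in 35.5–55.4, so I_lo=101, I_hi=150, C_lo=35.5, C_hi=55.4.
(150−101)/(55.4−35.5) × (47.9−35.5) + 101 = 49/19.9 × 12.4 + 101 ≈ 131.53 → 132.
AQIs: Site A=462, Site L=163, Site E=102, Site G=132. Site L (163) − Site G (132) = 31.

31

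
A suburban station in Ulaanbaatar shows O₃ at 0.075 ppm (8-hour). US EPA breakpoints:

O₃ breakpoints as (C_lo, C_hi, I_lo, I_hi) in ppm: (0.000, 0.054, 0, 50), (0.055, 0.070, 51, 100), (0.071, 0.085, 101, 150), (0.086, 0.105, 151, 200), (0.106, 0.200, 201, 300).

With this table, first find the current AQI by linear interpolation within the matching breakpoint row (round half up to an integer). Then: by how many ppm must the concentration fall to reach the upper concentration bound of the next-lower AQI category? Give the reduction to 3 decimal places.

0.005

O₃: 0.075 lies in 0.071–0.085, so I_lo=101, I_hi=150, C_lo=0.071, C_hi=0.085.
(150−101)/(0.085−0.071) × (0.075−0.071) + 101 = 49/0.014 × 0.004 + 101 ≈ 115.00 → 115.
Current AQI 115 is in the Unhealthy for Sensitive Groups range (101–150). The next-lower category tops out at AQI 100, whose upper concentration bound is 0.070 ppm.
Reduction needed = 0.075 − 0.070 = 0.005 ppm.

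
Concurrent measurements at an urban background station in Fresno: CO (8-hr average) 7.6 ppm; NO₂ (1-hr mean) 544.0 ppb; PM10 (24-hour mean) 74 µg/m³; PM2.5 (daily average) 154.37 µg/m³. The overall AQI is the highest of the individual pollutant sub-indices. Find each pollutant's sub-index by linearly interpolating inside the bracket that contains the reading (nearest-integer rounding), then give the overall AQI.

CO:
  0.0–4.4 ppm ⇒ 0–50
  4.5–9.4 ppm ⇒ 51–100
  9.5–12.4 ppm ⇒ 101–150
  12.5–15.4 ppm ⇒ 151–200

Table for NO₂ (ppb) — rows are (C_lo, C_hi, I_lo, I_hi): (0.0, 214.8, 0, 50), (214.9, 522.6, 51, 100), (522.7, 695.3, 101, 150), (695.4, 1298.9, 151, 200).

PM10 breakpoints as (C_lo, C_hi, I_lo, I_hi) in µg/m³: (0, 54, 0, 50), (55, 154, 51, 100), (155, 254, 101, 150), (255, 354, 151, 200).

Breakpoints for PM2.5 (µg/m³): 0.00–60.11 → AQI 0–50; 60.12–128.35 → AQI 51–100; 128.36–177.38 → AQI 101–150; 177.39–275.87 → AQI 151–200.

CO: 7.6 lies in 4.5–9.4, so I_lo=51, I_hi=100, C_lo=4.5, C_hi=9.4.
(100−51)/(9.4−4.5) × (7.6−4.5) + 51 = 49/4.9 × 3.1 + 51 ≈ 82.00 → 82.
NO₂ 544.0: bracket 522.7–695.3 → index 101–150; slope 49/172.6, offset 21.3.
AQI = 101 + 49/172.6·21.3 ≈ 107.05 ⇒ 107.
PM10: 74 lies in 55–154, so I_lo=51, I_hi=100, C_lo=55, C_hi=154.
(100−51)/(154−55) × (74−55) + 51 = 49/99 × 19 + 51 ≈ 60.40 → 60.
PM2.5: row 128.36–177.38 (AQI 101–150). (150−101)·(154.37−128.36)/(177.38−128.36) + 101 = 49·26.01/49.02 + 101 ≈ 127.00 → 127.
Sub-indices: CO→82, NO₂→107, PM10→60, PM2.5→127. Overall AQI = max = 127; dominant pollutant is PM2.5.

127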